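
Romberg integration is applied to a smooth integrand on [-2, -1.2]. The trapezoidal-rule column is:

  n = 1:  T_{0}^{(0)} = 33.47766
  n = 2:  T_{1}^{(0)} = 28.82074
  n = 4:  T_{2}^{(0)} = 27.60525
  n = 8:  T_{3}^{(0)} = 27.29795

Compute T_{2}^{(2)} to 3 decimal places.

27.196

Richardson extrapolation on the trapezoidal column (denominator 4−1=3):
T_{1}^{(1)} = (4·28.82074 − 33.47766) / 3 = 27.26843
T_{2}^{(1)} = 27.60525 + (27.60525 − 28.82074)/3 = 27.20009
T_{2}^{(2)} = (16·27.20009 − 27.26843) / 15 = 27.19553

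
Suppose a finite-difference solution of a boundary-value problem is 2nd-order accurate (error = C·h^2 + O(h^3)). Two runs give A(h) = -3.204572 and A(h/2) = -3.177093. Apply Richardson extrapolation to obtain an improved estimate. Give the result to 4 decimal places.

-3.1679

The leading error scales as h^2; refining by a factor of 2 reduces it by 2^2 = 4.
Extrapolated value = (4·A(h/2) − A(h)) / (4 − 1)
= (4·(-3.177093) − (-3.204572)) / 3
= -9.503800 / 3 = -3.167933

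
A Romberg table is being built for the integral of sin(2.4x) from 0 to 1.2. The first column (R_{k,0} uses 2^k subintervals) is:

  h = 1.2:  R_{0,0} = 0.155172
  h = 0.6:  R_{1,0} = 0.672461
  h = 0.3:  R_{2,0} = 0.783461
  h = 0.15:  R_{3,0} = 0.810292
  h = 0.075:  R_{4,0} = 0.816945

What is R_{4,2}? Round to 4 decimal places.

0.8192

Richardson extrapolation on the trapezoidal column (denominator 4−1=3):
R_{3,1} = (4·0.810292 − 0.783461) / 3 = 0.819236
R_{4,1} = 0.816945 + (0.816945 − 0.810292)/3 = 0.819163
R_{4,2} = (16·0.819163 − 0.819236) / 15 = 0.819158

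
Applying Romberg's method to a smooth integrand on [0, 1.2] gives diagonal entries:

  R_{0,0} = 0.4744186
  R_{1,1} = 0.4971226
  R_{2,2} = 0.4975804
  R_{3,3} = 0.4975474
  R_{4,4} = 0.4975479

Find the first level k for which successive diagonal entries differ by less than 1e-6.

|R_{1,1} − R_{0,0}| = 0.0227040 ≥ 1e-6
|R_{2,2} − R_{1,1}| = 0.0004578 ≥ 1e-6
|R_{3,3} − R_{2,2}| = 0.0000330 ≥ 1e-6
|R_{4,4} − R_{3,3}| = 0.0000005 < 1e-6

k = 4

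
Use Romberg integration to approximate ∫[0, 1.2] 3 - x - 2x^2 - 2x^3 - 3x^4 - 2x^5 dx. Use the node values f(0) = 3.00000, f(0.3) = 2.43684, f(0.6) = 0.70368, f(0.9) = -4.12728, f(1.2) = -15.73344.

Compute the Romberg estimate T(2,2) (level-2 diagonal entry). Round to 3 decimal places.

-1.797

T(0,0) (trapezoid, 1 panel, h=1.2000): -7.64006
T(1,0) (trapezoid, 2 panels, h=0.6000): -3.39782
T(2,0) (trapezoid, 4 panels, h=0.3000): -2.20604
T(1,1) = -3.39782 + (-3.39782 − (-7.64006))/3 = -1.98374
T(2,1) = -2.20604 + (-2.20604 − (-3.39782))/3 = -1.80878
T(2,2) = -1.80878 + (-1.80878 − (-1.98374))/15 = -1.79712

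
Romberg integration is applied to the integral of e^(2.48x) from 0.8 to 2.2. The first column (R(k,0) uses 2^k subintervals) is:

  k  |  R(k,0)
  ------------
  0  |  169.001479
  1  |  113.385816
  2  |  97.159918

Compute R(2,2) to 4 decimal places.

91.5449

R(1,1) = 113.385816 + (113.385816 − 169.001479)/3 = 94.847262
R(2,1) = (4·97.159918 − 113.385816) / 3 = 91.751285
R(2,2) = (16·91.751285 − 94.847262) / 15 = 91.544887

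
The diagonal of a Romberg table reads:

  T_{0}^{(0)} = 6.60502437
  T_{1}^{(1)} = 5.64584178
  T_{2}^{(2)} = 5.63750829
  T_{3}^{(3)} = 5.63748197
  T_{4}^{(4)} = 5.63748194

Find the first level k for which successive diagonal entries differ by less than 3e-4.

|T_{1}^{(1)} − T_{0}^{(0)}| = 0.95918259 ≥ 3e-4
|T_{2}^{(2)} − T_{1}^{(1)}| = 0.00833349 ≥ 3e-4
|T_{3}^{(3)} − T_{2}^{(2)}| = 0.00002632 < 3e-4

k = 3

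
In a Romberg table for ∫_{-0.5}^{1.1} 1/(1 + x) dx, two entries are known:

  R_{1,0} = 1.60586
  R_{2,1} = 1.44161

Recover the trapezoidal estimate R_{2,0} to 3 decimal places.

From R_{2,1} = (4·R_{2,0} − R_{1,0})/3, solve for R_{2,0}:
4·R_{2,0} = 3·1.44161 + 1.60586 = 5.93069
R_{2,0} = 1.48267

1.483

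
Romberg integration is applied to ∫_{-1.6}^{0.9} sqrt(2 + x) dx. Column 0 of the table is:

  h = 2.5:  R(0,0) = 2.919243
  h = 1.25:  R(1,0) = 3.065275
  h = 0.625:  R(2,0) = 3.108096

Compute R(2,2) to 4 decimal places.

Richardson extrapolation on the trapezoidal column (denominator 4−1=3):
R(1,1) = 3.065275 + (3.065275 − 2.919243)/3 = 3.113952
R(2,1) = (4·3.108096 − 3.065275) / 3 = 3.122370
R(2,2) = 3.122370 + (3.122370 − 3.113952)/15 = 3.122931

3.1229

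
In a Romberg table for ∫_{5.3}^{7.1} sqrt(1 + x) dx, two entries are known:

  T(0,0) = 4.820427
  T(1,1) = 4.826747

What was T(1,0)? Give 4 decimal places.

4.8252

From T(1,1) = (4·T(1,0) − T(0,0))/3, solve for T(1,0):
4·T(1,0) = 3·4.826747 + 4.820427 = 19.300668
T(1,0) = 4.825167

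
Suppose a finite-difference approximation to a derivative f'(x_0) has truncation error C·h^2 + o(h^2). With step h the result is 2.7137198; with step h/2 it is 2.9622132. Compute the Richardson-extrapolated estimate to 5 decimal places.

Extrapolated value = (4·A(h/2) − A(h)) / (4 − 1)
= (4·2.9622132 − 2.7137198) / 3
= 9.1351330 / 3 = 3.0450443

3.04504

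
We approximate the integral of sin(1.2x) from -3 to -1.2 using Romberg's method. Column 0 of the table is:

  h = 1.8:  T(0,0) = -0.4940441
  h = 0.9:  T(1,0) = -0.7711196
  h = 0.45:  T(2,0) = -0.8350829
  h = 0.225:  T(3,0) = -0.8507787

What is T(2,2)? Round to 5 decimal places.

T(1,1) = (4·(-0.7711196) − (-0.4940441)) / 3 = -0.8634781
T(2,1) = -0.8350829 + (-0.8350829 − (-0.7711196))/3 = -0.8564040
T(2,2) = (16·(-0.8564040) − (-0.8634781)) / 15 = -0.8559324

-0.85593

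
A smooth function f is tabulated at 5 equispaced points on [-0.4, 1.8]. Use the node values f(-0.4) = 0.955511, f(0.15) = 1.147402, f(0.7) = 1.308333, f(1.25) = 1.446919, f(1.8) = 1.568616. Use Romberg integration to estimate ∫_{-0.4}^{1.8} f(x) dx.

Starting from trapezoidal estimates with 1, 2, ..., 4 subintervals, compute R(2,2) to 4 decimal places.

R(0,0) (trapezoid, 1 panel, h=2.2000): 2.776540
R(1,0) (trapezoid, 2 panels, h=1.1000): 2.827436
R(2,0) (trapezoid, 4 panels, h=0.5500): 2.840595
R(1,1) = 2.827436 + (2.827436 − 2.776540)/3 = 2.844401
R(2,1) = 2.840595 + (2.840595 − 2.827436)/3 = 2.844981
R(2,2) = 2.844981 + (2.844981 − 2.844401)/15 = 2.845020

2.8450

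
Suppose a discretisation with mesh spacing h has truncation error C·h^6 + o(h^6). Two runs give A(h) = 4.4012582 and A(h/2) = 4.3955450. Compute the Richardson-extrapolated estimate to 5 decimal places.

The leading error scales as h^6; refining by a factor of 2 reduces it by 2^6 = 64.
Extrapolated value = (64·A(h/2) − A(h)) / (64 − 1)
= (64·4.3955450 − 4.4012582) / 63
= 276.9136218 / 63 = 4.3954543

4.39545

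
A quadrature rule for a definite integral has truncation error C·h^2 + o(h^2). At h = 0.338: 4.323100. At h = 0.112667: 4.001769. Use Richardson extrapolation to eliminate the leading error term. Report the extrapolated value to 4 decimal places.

3.9616

The leading error scales as h^2; refining by a factor of 3 reduces it by 3^2 = 9.
Extrapolated value = (9·A(h/3) − A(h)) / (9 − 1)
= (9·4.001769 − 4.323100) / 8
= 31.692821 / 8 = 3.961603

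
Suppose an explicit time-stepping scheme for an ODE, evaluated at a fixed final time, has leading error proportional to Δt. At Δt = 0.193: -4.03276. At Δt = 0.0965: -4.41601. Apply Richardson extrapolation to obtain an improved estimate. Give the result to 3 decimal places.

Extrapolated value = (2·A(Δt/2) − A(Δt)) / (2 − 1)
= (2·(-4.41601) − (-4.03276)) / 1
= -4.79926 / 1 = -4.79926

-4.799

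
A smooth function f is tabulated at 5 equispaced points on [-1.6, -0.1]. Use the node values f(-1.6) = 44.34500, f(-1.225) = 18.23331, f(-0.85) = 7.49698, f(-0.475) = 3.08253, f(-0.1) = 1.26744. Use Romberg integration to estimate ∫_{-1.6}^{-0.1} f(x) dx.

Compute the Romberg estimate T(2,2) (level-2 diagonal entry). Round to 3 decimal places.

18.189

T(0,0) (trapezoid, 1 panel, h=1.5000): 34.20933
T(1,0) (trapezoid, 2 panels, h=0.7500): 22.72740
T(2,0) (trapezoid, 4 panels, h=0.3750): 19.35714
T(1,1) = 22.72740 + (22.72740 − 34.20933)/3 = 18.90009
T(2,1) = 19.35714 + (19.35714 − 22.72740)/3 = 18.23372
T(2,2) = 18.23372 + (18.23372 − 18.90009)/15 = 18.18930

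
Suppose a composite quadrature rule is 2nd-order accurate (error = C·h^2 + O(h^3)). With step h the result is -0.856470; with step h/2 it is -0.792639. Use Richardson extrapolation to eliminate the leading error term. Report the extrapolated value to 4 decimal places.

The leading error scales as h^2; refining by a factor of 2 reduces it by 2^2 = 4.
Extrapolated value = (4·A(h/2) − A(h)) / (4 − 1)
= (4·(-0.792639) − (-0.856470)) / 3
= -2.314086 / 3 = -0.771362

-0.7714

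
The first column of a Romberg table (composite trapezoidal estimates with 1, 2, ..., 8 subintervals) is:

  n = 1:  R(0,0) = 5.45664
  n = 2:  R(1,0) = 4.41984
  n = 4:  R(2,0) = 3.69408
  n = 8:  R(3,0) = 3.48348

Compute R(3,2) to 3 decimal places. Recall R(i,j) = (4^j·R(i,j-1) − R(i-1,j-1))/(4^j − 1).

3.411

Richardson extrapolation on the trapezoidal column (denominator 4−1=3):
R(2,1) = 3.69408 + (3.69408 − 4.41984)/3 = 3.45216
R(3,1) = (4·3.48348 − 3.69408) / 3 = 3.41328
R(3,2) = (16·3.41328 − 3.45216) / 15 = 3.41069
(Column j=1 coincides with Simpson's rule on the same nodes.)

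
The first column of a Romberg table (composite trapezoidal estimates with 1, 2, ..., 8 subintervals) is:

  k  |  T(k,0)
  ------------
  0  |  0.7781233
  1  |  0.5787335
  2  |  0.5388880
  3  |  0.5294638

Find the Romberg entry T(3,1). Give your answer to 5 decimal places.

0.52632

T(3,1) = (4·0.5294638 − 0.5388880) / 3 = 0.5263224
(Column j=1 coincides with Simpson's rule on the same nodes.)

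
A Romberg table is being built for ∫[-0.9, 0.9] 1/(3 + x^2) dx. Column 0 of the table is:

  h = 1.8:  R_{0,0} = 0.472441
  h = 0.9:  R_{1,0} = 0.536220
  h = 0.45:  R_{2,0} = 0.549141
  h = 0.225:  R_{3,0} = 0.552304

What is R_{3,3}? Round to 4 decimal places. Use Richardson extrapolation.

R_{1,1} = 0.536220 + (0.536220 − 0.472441)/3 = 0.557480
R_{2,1} = 0.549141 + (0.549141 − 0.536220)/3 = 0.553448
R_{3,1} = (4·0.552304 − 0.549141) / 3 = 0.553358
R_{2,2} = (16·0.553448 − 0.557480) / 15 = 0.553179
R_{3,2} = (16·0.553358 − 0.553448) / 15 = 0.553352
R_{3,3} = 0.553352 + (0.553352 − 0.553179)/63 = 0.553355

0.5534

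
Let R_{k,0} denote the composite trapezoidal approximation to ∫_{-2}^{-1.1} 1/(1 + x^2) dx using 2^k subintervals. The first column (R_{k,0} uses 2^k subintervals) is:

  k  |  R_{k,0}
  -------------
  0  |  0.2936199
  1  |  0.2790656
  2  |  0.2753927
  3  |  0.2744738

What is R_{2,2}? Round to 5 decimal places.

Richardson extrapolation on the trapezoidal column (denominator 4−1=3):
R_{1,1} = (4·0.2790656 − 0.2936199) / 3 = 0.2742142
R_{2,1} = 0.2753927 + (0.2753927 − 0.2790656)/3 = 0.2741684
R_{2,2} = 0.2741684 + (0.2741684 − 0.2742142)/15 = 0.2741653

0.27417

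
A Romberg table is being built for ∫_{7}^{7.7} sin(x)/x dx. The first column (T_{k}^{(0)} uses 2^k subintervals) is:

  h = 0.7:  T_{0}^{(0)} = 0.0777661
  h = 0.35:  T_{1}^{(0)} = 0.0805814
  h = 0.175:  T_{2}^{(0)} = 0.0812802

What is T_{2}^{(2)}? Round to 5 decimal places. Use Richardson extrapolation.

T_{1}^{(1)} = 0.0805814 + (0.0805814 − 0.0777661)/3 = 0.0815198
T_{2}^{(1)} = (4·0.0812802 − 0.0805814) / 3 = 0.0815131
T_{2}^{(2)} = 0.0815131 + (0.0815131 − 0.0815198)/15 = 0.0815127

0.08151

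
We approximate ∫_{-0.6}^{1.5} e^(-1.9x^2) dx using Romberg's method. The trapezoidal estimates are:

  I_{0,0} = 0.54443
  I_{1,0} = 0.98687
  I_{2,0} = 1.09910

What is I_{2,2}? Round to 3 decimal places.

1.137

Richardson extrapolation on the trapezoidal column (denominator 4−1=3):
I_{1,1} = (4·0.98687 − 0.54443) / 3 = 1.13435
I_{2,1} = (4·1.09910 − 0.98687) / 3 = 1.13651
I_{2,2} = (16·1.13651 − 1.13435) / 15 = 1.13665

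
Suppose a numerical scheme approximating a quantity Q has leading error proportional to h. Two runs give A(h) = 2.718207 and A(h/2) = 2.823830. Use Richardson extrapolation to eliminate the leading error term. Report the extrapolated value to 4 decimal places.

2.9295

The leading error scales as h; refining by a factor of 2 reduces it by 2^1 = 2.
Extrapolated value = (2·A(h/2) − A(h)) / (2 − 1)
= (2·2.823830 − 2.718207) / 1
= 2.929453 / 1 = 2.929453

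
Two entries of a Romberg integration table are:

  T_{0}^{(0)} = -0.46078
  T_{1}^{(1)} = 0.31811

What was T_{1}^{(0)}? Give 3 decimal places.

From T_{1}^{(1)} = (4·T_{1}^{(0)} − T_{0}^{(0)})/3, solve for T_{1}^{(0)}:
4·T_{1}^{(0)} = 3·0.31811 + (-0.46078) = 0.49355
T_{1}^{(0)} = 0.12339

0.123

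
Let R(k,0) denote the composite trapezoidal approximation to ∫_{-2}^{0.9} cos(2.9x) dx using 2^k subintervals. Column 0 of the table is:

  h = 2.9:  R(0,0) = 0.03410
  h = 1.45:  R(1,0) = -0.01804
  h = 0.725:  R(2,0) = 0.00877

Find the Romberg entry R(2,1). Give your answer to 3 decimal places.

0.018

Richardson extrapolation on the trapezoidal column (denominator 4−1=3):
R(2,1) = 0.00877 + (0.00877 − (-0.01804))/3 = 0.01771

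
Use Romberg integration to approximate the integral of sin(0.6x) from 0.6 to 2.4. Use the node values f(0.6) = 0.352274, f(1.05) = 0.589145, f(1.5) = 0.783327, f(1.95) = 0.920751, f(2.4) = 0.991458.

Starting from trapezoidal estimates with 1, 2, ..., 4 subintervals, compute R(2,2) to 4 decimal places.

R(0,0) (trapezoid, 1 panel, h=1.8000): 1.209359
R(1,0) (trapezoid, 2 panels, h=0.9000): 1.309674
R(2,0) (trapezoid, 4 panels, h=0.4500): 1.334290
R(1,1) = 1.309674 + (1.309674 − 1.209359)/3 = 1.343112
R(2,1) = 1.334290 + (1.334290 − 1.309674)/3 = 1.342495
R(2,2) = 1.342495 + (1.342495 − 1.343112)/15 = 1.342454

1.3425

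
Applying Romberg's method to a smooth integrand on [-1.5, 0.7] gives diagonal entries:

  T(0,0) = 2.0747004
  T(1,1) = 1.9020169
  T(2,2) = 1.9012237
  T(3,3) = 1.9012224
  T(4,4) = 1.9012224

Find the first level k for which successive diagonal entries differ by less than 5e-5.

|T(1,1) − T(0,0)| = 0.1726835 ≥ 5e-5
|T(2,2) − T(1,1)| = 0.0007932 ≥ 5e-5
|T(3,3) − T(2,2)| = 0.0000013 < 5e-5

k = 3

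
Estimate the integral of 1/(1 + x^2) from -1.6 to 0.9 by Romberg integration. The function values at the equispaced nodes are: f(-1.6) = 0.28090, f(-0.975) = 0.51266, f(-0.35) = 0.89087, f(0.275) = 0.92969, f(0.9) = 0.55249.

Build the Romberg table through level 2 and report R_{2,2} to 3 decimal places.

1.741

R_{0,0} (trapezoid, 1 panel, h=2.5000): 1.04174
R_{1,0} (trapezoid, 2 panels, h=1.2500): 1.63446
R_{2,0} (trapezoid, 4 panels, h=0.6250): 1.71870
R_{1,1} = 1.63446 + (1.63446 − 1.04174)/3 = 1.83203
R_{2,1} = 1.71870 + (1.71870 − 1.63446)/3 = 1.74678
R_{2,2} = 1.74678 + (1.74678 − 1.83203)/15 = 1.74110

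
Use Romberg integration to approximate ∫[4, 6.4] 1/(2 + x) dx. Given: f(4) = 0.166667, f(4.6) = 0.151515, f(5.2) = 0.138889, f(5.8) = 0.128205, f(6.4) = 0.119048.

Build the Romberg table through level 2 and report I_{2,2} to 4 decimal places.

0.3365

I_{0,0} (trapezoid, 1 panel, h=2.4000): 0.342858
I_{1,0} (trapezoid, 2 panels, h=1.2000): 0.338096
I_{2,0} (trapezoid, 4 panels, h=0.6000): 0.336880
I_{1,1} = 0.338096 + (0.338096 − 0.342858)/3 = 0.336509
I_{2,1} = 0.336880 + (0.336880 − 0.338096)/3 = 0.336475
I_{2,2} = 0.336475 + (0.336475 − 0.336509)/15 = 0.336473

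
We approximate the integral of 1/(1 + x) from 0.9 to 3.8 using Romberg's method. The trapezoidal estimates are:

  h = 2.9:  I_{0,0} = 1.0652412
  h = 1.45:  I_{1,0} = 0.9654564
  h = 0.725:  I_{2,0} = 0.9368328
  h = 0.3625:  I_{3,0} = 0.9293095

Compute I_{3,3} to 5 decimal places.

Richardson extrapolation on the trapezoidal column (denominator 4−1=3):
I_{1,1} = (4·0.9654564 − 1.0652412) / 3 = 0.9321948
I_{2,1} = (4·0.9368328 − 0.9654564) / 3 = 0.9272916
I_{3,1} = (4·0.9293095 − 0.9368328) / 3 = 0.9268017
I_{2,2} = (16·0.9272916 − 0.9321948) / 15 = 0.9269647
I_{3,2} = (16·0.9268017 − 0.9272916) / 15 = 0.9267690
I_{3,3} = (64·0.9267690 − 0.9269647) / 63 = 0.9267659

0.92677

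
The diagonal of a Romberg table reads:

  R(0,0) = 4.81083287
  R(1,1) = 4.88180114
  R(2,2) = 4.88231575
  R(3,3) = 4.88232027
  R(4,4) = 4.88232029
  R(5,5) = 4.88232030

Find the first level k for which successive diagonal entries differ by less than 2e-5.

|R(1,1) − R(0,0)| = 0.07096827 ≥ 2e-5
|R(2,2) − R(1,1)| = 0.00051461 ≥ 2e-5
|R(3,3) − R(2,2)| = 0.00000452 < 2e-5

k = 3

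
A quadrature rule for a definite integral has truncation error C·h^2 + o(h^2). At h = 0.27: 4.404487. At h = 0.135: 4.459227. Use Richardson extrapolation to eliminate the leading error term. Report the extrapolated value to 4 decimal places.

The leading error scales as h^2; refining by a factor of 2 reduces it by 2^2 = 4.
Extrapolated value = (4·A(h/2) − A(h)) / (4 − 1)
= (4·4.459227 − 4.404487) / 3
= 13.432421 / 3 = 4.477474

4.4775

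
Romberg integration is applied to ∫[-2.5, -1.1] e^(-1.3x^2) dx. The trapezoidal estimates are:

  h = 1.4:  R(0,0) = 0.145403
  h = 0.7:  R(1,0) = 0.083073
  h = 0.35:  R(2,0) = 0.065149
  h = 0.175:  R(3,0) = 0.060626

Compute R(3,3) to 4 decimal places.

0.0591

R(1,1) = (4·0.083073 − 0.145403) / 3 = 0.062296
R(2,1) = 0.065149 + (0.065149 − 0.083073)/3 = 0.059174
R(3,1) = (4·0.060626 − 0.065149) / 3 = 0.059118
R(2,2) = (16·0.059174 − 0.062296) / 15 = 0.058966
R(3,2) = (16·0.059118 − 0.059174) / 15 = 0.059114
R(3,3) = (64·0.059114 − 0.058966) / 63 = 0.059116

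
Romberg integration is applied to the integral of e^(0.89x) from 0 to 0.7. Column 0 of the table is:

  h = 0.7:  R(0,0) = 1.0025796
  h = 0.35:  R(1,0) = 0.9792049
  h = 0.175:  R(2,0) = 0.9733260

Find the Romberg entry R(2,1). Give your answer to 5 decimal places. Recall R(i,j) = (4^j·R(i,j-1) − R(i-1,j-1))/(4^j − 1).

0.97137

R(2,1) = 0.9733260 + (0.9733260 − 0.9792049)/3 = 0.9713664
(Column j=1 coincides with Simpson's rule on the same nodes.)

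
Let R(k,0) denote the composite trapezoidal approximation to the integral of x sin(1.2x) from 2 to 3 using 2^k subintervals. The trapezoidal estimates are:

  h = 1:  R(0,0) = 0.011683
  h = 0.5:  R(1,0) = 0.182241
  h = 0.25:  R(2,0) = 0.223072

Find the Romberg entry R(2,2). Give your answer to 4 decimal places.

Richardson extrapolation on the trapezoidal column (denominator 4−1=3):
R(1,1) = (4·0.182241 − 0.011683) / 3 = 0.239094
R(2,1) = (4·0.223072 − 0.182241) / 3 = 0.236682
R(2,2) = (16·0.236682 − 0.239094) / 15 = 0.236521

0.2365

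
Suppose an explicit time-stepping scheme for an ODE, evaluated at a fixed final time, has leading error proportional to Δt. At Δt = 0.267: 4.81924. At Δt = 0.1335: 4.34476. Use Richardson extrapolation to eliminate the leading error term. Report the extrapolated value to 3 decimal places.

The leading error scales as Δt; refining by a factor of 2 reduces it by 2^1 = 2.
Extrapolated value = (2·A(Δt/2) − A(Δt)) / (2 − 1)
= (2·4.34476 − 4.81924) / 1
= 3.87028 / 1 = 3.87028

3.870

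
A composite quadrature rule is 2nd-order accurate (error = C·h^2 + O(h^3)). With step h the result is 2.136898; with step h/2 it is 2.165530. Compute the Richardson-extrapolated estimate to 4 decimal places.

The leading error scales as h^2; refining by a factor of 2 reduces it by 2^2 = 4.
Extrapolated value = (4·A(h/2) − A(h)) / (4 − 1)
= (4·2.165530 − 2.136898) / 3
= 6.525222 / 3 = 2.175074

2.1751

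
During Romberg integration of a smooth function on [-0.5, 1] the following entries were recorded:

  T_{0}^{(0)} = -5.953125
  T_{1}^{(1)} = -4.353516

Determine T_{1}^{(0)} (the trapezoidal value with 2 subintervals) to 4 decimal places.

-4.7534

From T_{1}^{(1)} = (4·T_{1}^{(0)} − T_{0}^{(0)})/3, solve for T_{1}^{(0)}:
4·T_{1}^{(0)} = 3·(-4.353516) + (-5.953125) = -19.013673
T_{1}^{(0)} = -4.753418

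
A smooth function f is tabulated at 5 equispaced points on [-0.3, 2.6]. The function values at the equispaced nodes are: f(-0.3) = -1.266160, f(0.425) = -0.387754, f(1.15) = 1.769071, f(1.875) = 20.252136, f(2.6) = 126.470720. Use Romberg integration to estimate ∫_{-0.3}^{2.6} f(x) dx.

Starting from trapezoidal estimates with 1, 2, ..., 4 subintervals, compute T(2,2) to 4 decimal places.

49.4070

T(0,0) (trapezoid, 1 panel, h=2.9000): 181.546612
T(1,0) (trapezoid, 2 panels, h=1.4500): 93.338459
T(2,0) (trapezoid, 4 panels, h=0.7250): 61.070906
T(1,1) = 93.338459 + (93.338459 − 181.546612)/3 = 63.935741
T(2,1) = 61.070906 + (61.070906 − 93.338459)/3 = 50.315055
T(2,2) = 50.315055 + (50.315055 − 63.935741)/15 = 49.407009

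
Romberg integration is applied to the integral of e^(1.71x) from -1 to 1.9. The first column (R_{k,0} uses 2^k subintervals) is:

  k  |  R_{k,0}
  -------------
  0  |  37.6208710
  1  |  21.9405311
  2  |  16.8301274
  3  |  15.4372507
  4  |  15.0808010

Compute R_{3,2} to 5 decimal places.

Richardson extrapolation on the trapezoidal column (denominator 4−1=3):
R_{2,1} = (4·16.8301274 − 21.9405311) / 3 = 15.1266595
R_{3,1} = 15.4372507 + (15.4372507 − 16.8301274)/3 = 14.9729585
R_{3,2} = (16·14.9729585 − 15.1266595) / 15 = 14.9627118

14.96271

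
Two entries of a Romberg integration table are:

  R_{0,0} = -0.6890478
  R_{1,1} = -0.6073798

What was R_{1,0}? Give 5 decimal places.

-0.62780

From R_{1,1} = (4·R_{1,0} − R_{0,0})/3, solve for R_{1,0}:
4·R_{1,0} = 3·(-0.6073798) + (-0.6890478) = -2.5111872
R_{1,0} = -0.6277968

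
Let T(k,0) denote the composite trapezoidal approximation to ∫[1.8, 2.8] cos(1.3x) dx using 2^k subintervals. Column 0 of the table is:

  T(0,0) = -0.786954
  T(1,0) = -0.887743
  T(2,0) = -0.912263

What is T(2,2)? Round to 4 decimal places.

-0.9204

T(1,1) = -0.887743 + (-0.887743 − (-0.786954))/3 = -0.921339
T(2,1) = -0.912263 + (-0.912263 − (-0.887743))/3 = -0.920436
T(2,2) = (16·(-0.920436) − (-0.921339)) / 15 = -0.920376
(Column j=1 coincides with Simpson's rule on the same nodes.)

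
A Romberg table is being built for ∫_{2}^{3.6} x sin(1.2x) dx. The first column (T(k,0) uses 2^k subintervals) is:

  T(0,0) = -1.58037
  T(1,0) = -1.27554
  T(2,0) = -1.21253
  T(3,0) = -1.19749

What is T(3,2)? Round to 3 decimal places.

Richardson extrapolation on the trapezoidal column (denominator 4−1=3):
T(2,1) = -1.21253 + (-1.21253 − (-1.27554))/3 = -1.19153
T(3,1) = -1.19749 + (-1.19749 − (-1.21253))/3 = -1.19248
T(3,2) = -1.19248 + (-1.19248 − (-1.19153))/15 = -1.19254

-1.193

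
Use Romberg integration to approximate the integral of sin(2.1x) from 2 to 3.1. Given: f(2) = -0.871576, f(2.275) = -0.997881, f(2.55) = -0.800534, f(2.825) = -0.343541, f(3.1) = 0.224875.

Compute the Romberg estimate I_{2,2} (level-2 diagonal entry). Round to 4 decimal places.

-0.6974

I_{0,0} (trapezoid, 1 panel, h=1.1000): -0.355686
I_{1,0} (trapezoid, 2 panels, h=0.5500): -0.618136
I_{2,0} (trapezoid, 4 panels, h=0.2750): -0.677959
I_{1,1} = -0.618136 + (-0.618136 − (-0.355686))/3 = -0.705619
I_{2,1} = -0.677959 + (-0.677959 − (-0.618136))/3 = -0.697900
I_{2,2} = -0.697900 + (-0.697900 − (-0.705619))/15 = -0.697385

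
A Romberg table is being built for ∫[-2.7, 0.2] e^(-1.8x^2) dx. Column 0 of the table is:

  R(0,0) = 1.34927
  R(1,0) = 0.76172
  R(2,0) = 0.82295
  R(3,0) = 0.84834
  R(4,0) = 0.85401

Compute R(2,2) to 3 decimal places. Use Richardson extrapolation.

0.862

Richardson extrapolation on the trapezoidal column (denominator 4−1=3):
R(1,1) = 0.76172 + (0.76172 − 1.34927)/3 = 0.56587
R(2,1) = 0.82295 + (0.82295 − 0.76172)/3 = 0.84336
R(2,2) = (16·0.84336 − 0.56587) / 15 = 0.86186
(Column j=1 coincides with Simpson's rule on the same nodes.)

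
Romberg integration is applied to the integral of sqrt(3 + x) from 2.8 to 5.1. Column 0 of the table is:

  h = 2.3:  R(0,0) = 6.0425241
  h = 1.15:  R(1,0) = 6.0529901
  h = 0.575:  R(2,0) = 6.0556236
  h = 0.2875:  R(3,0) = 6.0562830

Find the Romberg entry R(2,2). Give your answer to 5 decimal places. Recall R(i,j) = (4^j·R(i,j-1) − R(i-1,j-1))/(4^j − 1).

6.05650

Richardson extrapolation on the trapezoidal column (denominator 4−1=3):
R(1,1) = 6.0529901 + (6.0529901 − 6.0425241)/3 = 6.0564788
R(2,1) = (4·6.0556236 − 6.0529901) / 3 = 6.0565014
R(2,2) = (16·6.0565014 − 6.0564788) / 15 = 6.0565029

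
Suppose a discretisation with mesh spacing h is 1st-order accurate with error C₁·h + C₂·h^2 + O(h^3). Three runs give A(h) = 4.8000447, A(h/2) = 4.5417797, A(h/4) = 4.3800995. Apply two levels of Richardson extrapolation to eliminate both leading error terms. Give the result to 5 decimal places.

4.19672

First eliminate the h term (factor 2^1 = 2):
  B₁ = (2·4.5417797 − 4.8000447)/1 = 4.2835147
  B₂ = (2·4.3800995 − 4.5417797)/1 = 4.2184193
Then eliminate the h^2 term (factor 2^2 = 4):
  (4·4.2184193 − 4.2835147)/3 = 4.1967208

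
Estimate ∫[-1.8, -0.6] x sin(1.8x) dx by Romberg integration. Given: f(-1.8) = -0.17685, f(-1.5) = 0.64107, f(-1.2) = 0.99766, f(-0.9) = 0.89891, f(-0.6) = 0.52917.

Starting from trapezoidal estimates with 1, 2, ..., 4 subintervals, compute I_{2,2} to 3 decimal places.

I_{0,0} (trapezoid, 1 panel, h=1.2000): 0.21139
I_{1,0} (trapezoid, 2 panels, h=0.6000): 0.70429
I_{2,0} (trapezoid, 4 panels, h=0.3000): 0.81414
I_{1,1} = 0.70429 + (0.70429 − 0.21139)/3 = 0.86859
I_{2,1} = 0.81414 + (0.81414 − 0.70429)/3 = 0.85076
I_{2,2} = 0.85076 + (0.85076 − 0.86859)/15 = 0.84957

0.850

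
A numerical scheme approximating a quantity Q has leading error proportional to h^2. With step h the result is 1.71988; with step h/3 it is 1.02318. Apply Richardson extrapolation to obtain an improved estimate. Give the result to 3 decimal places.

Extrapolated value = (9·A(h/3) − A(h)) / (9 − 1)
= (9·1.02318 − 1.71988) / 8
= 7.48874 / 8 = 0.93609

0.936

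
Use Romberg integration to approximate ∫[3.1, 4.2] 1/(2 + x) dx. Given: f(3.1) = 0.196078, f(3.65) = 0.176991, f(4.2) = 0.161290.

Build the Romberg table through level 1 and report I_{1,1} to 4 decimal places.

0.1953

I_{0,0} (trapezoid, 1 panel, h=1.1000): 0.196552
I_{1,0} (trapezoid, 2 panels, h=0.5500): 0.195621
I_{1,1} = 0.195621 + (0.195621 − 0.196552)/3 = 0.195311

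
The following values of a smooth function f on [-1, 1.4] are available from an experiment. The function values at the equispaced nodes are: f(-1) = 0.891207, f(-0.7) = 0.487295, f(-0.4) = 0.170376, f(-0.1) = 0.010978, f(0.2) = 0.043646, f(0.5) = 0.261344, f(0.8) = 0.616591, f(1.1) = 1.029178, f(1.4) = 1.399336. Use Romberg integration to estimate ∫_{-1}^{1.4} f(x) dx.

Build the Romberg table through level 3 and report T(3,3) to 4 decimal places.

T(0,0) (trapezoid, 1 panel, h=2.4000): 2.748652
T(1,0) (trapezoid, 2 panels, h=1.2000): 1.426701
T(2,0) (trapezoid, 4 panels, h=0.6000): 1.185531
T(3,0) (trapezoid, 8 panels, h=0.3000): 1.129404
T(1,1) = 1.426701 + (1.426701 − 2.748652)/3 = 0.986051
T(2,1) = 1.185531 + (1.185531 − 1.426701)/3 = 1.105141
T(3,1) = 1.129404 + (1.129404 − 1.185531)/3 = 1.110695
T(2,2) = 1.105141 + (1.105141 − 0.986051)/15 = 1.113080
T(3,2) = 1.110695 + (1.110695 − 1.105141)/15 = 1.111065
T(3,3) = 1.111065 + (1.111065 − 1.113080)/63 = 1.111033

1.1110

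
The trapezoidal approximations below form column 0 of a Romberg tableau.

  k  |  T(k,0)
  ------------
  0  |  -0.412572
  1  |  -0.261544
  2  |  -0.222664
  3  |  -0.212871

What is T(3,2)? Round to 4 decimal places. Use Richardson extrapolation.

-0.2096

Richardson extrapolation on the trapezoidal column (denominator 4−1=3):
T(2,1) = -0.222664 + (-0.222664 − (-0.261544))/3 = -0.209704
T(3,1) = (4·(-0.212871) − (-0.222664)) / 3 = -0.209607
T(3,2) = -0.209607 + (-0.209607 − (-0.209704))/15 = -0.209601
(Column j=1 coincides with Simpson's rule on the same nodes.)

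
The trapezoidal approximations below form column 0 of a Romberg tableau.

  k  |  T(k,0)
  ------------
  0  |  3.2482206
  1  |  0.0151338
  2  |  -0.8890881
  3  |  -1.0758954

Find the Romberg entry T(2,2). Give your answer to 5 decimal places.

Richardson extrapolation on the trapezoidal column (denominator 4−1=3):
T(1,1) = (4·0.0151338 − 3.2482206) / 3 = -1.0625618
T(2,1) = (4·(-0.8890881) − 0.0151338) / 3 = -1.1904954
T(2,2) = -1.1904954 + (-1.1904954 − (-1.0625618))/15 = -1.1990243
(Column j=1 coincides with Simpson's rule on the same nodes.)

-1.19902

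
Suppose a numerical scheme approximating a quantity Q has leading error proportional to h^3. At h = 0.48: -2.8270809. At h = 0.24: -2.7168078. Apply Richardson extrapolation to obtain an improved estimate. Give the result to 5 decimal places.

-2.70105

Extrapolated value = (8·A(h/2) − A(h)) / (8 − 1)
= (8·(-2.7168078) − (-2.8270809)) / 7
= -18.9073815 / 7 = -2.7010545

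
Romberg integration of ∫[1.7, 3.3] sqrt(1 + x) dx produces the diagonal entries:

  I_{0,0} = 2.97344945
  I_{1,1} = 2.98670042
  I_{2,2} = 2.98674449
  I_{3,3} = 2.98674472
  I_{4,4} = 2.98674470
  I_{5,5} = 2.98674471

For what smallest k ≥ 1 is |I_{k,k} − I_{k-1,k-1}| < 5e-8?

k = 4

|I_{1,1} − I_{0,0}| = 0.01325097 ≥ 5e-8
|I_{2,2} − I_{1,1}| = 0.00004407 ≥ 5e-8
|I_{3,3} − I_{2,2}| = 0.00000023 ≥ 5e-8
|I_{4,4} − I_{3,3}| = 0.00000002 < 5e-8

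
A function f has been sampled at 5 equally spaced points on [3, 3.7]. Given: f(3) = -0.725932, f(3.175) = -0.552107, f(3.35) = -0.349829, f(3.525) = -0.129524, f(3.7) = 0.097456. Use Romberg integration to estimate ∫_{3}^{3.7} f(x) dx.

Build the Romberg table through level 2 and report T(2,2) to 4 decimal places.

-0.2365

T(0,0) (trapezoid, 1 panel, h=0.7000): -0.219967
T(1,0) (trapezoid, 2 panels, h=0.3500): -0.232423
T(2,0) (trapezoid, 4 panels, h=0.1750): -0.235497
T(1,1) = -0.232423 + (-0.232423 − (-0.219967))/3 = -0.236575
T(2,1) = -0.235497 + (-0.235497 − (-0.232423))/3 = -0.236522
T(2,2) = -0.236522 + (-0.236522 − (-0.236575))/15 = -0.236518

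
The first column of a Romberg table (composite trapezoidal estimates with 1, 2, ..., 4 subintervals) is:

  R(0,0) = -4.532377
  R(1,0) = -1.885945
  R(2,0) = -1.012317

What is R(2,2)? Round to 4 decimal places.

-0.7023

Richardson extrapolation on the trapezoidal column (denominator 4−1=3):
R(1,1) = -1.885945 + (-1.885945 − (-4.532377))/3 = -1.003801
R(2,1) = -1.012317 + (-1.012317 − (-1.885945))/3 = -0.721108
R(2,2) = -0.721108 + (-0.721108 − (-1.003801))/15 = -0.702262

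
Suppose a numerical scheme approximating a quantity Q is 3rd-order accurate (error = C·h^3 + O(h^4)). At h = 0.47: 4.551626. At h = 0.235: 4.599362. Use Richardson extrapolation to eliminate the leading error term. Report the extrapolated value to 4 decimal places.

The leading error scales as h^3; refining by a factor of 2 reduces it by 2^3 = 8.
Extrapolated value = (8·A(h/2) − A(h)) / (8 − 1)
= (8·4.599362 − 4.551626) / 7
= 32.243270 / 7 = 4.606181

4.6062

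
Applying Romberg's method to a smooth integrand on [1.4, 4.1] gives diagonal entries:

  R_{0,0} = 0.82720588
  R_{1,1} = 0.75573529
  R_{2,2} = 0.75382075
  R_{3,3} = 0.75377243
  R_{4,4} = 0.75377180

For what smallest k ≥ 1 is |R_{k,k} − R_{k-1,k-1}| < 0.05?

k = 2

|R_{1,1} − R_{0,0}| = 0.07147059 ≥ 0.05
|R_{2,2} − R_{1,1}| = 0.00191454 < 0.05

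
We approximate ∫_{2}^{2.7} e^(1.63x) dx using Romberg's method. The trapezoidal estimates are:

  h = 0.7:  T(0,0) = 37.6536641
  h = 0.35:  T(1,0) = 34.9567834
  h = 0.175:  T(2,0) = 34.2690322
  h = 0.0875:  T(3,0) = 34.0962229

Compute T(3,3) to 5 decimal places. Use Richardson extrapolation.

Richardson extrapolation on the trapezoidal column (denominator 4−1=3):
T(1,1) = 34.9567834 + (34.9567834 − 37.6536641)/3 = 34.0578232
T(2,1) = 34.2690322 + (34.2690322 − 34.9567834)/3 = 34.0397818
T(3,1) = 34.0962229 + (34.0962229 − 34.2690322)/3 = 34.0386198
T(2,2) = (16·34.0397818 − 34.0578232) / 15 = 34.0385790
T(3,2) = (16·34.0386198 − 34.0397818) / 15 = 34.0385423
T(3,3) = (64·34.0385423 − 34.0385790) / 63 = 34.0385417
(Column j=1 coincides with Simpson's rule on the same nodes.)

34.03854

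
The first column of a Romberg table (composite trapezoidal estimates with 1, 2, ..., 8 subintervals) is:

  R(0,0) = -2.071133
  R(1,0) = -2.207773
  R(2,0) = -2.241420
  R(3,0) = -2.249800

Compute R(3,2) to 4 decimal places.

R(2,1) = -2.241420 + (-2.241420 − (-2.207773))/3 = -2.252636
R(3,1) = (4·(-2.249800) − (-2.241420)) / 3 = -2.252593
R(3,2) = -2.252593 + (-2.252593 − (-2.252636))/15 = -2.252590
(Column j=1 coincides with Simpson's rule on the same nodes.)

-2.2526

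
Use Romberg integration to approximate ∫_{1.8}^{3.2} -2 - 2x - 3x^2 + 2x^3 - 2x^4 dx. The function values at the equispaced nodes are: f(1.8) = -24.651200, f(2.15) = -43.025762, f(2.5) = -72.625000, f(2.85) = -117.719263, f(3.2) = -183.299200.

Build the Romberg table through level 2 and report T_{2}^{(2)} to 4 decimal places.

-116.2155

T_{0}^{(0)} (trapezoid, 1 panel, h=1.4000): -145.565280
T_{1}^{(0)} (trapezoid, 2 panels, h=0.7000): -123.620140
T_{2}^{(0)} (trapezoid, 4 panels, h=0.3500): -118.070829
T_{1}^{(1)} = -123.620140 + (-123.620140 − (-145.565280))/3 = -116.305093
T_{2}^{(1)} = -118.070829 + (-118.070829 − (-123.620140))/3 = -116.221059
T_{2}^{(2)} = -116.221059 + (-116.221059 − (-116.305093))/15 = -116.215457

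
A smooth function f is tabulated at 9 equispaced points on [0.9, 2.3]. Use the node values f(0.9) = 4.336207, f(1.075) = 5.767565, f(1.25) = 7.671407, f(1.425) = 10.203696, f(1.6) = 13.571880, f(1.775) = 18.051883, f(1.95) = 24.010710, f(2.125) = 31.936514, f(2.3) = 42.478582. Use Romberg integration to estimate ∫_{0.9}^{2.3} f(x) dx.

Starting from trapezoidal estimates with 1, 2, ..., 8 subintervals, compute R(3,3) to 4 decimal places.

23.4002

R(0,0) (trapezoid, 1 panel, h=1.4000): 32.770352
R(1,0) (trapezoid, 2 panels, h=0.7000): 25.885492
R(2,0) (trapezoid, 4 panels, h=0.3500): 24.031487
R(3,0) (trapezoid, 8 panels, h=0.1750): 23.558684
R(1,1) = 25.885492 + (25.885492 − 32.770352)/3 = 23.590539
R(2,1) = 24.031487 + (24.031487 − 25.885492)/3 = 23.413485
R(3,1) = 23.558684 + (23.558684 − 24.031487)/3 = 23.401083
R(2,2) = 23.413485 + (23.413485 − 23.590539)/15 = 23.401681
R(3,2) = 23.401083 + (23.401083 − 23.413485)/15 = 23.400256
R(3,3) = 23.400256 + (23.400256 − 23.401681)/63 = 23.400233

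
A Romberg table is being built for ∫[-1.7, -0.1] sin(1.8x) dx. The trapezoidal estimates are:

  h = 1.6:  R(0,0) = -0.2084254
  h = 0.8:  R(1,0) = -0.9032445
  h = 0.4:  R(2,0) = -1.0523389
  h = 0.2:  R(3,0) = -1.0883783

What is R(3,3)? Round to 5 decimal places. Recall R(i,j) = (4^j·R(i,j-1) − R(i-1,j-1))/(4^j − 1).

-1.10029

Richardson extrapolation on the trapezoidal column (denominator 4−1=3):
R(1,1) = -0.9032445 + (-0.9032445 − (-0.2084254))/3 = -1.1348509
R(2,1) = (4·(-1.0523389) − (-0.9032445)) / 3 = -1.1020370
R(3,1) = (4·(-1.0883783) − (-1.0523389)) / 3 = -1.1003914
R(2,2) = (16·(-1.1020370) − (-1.1348509)) / 15 = -1.0998494
R(3,2) = -1.1003914 + (-1.1003914 − (-1.1020370))/15 = -1.1002817
R(3,3) = (64·(-1.1002817) − (-1.0998494)) / 63 = -1.1002886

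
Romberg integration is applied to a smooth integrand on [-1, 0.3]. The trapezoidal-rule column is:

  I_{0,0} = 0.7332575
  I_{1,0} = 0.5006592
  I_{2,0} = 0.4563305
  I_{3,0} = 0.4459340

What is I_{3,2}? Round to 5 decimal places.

0.44253

Richardson extrapolation on the trapezoidal column (denominator 4−1=3):
I_{2,1} = (4·0.4563305 − 0.5006592) / 3 = 0.4415543
I_{3,1} = 0.4459340 + (0.4459340 − 0.4563305)/3 = 0.4424685
I_{3,2} = 0.4424685 + (0.4424685 − 0.4415543)/15 = 0.4425294
(Column j=1 coincides with Simpson's rule on the same nodes.)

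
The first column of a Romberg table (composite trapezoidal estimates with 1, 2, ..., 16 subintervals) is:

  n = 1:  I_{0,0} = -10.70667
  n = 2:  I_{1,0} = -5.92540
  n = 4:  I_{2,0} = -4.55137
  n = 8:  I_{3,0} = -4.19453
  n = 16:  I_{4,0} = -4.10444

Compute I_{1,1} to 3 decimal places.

I_{1,1} = -5.92540 + (-5.92540 − (-10.70667))/3 = -4.33164
(Column j=1 coincides with Simpson's rule on the same nodes.)

-4.332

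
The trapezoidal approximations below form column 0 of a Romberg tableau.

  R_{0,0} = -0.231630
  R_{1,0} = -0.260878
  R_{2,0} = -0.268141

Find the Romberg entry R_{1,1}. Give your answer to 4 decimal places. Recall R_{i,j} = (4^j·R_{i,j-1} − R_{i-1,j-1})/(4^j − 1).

-0.2706

Richardson extrapolation on the trapezoidal column (denominator 4−1=3):
R_{1,1} = -0.260878 + (-0.260878 − (-0.231630))/3 = -0.270627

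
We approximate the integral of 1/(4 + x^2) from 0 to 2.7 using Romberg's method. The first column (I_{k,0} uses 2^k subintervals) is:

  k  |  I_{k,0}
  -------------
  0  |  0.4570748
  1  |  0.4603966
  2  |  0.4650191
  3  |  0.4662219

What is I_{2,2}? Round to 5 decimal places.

0.46690

Richardson extrapolation on the trapezoidal column (denominator 4−1=3):
I_{1,1} = (4·0.4603966 − 0.4570748) / 3 = 0.4615039
I_{2,1} = (4·0.4650191 − 0.4603966) / 3 = 0.4665599
I_{2,2} = (16·0.4665599 − 0.4615039) / 15 = 0.4668970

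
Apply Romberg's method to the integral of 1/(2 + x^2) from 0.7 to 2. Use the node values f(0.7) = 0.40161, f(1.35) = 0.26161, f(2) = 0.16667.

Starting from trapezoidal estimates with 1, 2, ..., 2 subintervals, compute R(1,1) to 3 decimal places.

0.350

R(0,0) (trapezoid, 1 panel, h=1.3000): 0.36938
R(1,0) (trapezoid, 2 panels, h=0.6500): 0.35474
R(1,1) = 0.35474 + (0.35474 − 0.36938)/3 = 0.34986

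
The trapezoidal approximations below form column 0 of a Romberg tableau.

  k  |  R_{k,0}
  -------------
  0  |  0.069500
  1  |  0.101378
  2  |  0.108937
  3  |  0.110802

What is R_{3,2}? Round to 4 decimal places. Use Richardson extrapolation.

Richardson extrapolation on the trapezoidal column (denominator 4−1=3):
R_{2,1} = 0.108937 + (0.108937 − 0.101378)/3 = 0.111457
R_{3,1} = (4·0.110802 − 0.108937) / 3 = 0.111424
R_{3,2} = (16·0.111424 − 0.111457) / 15 = 0.111422

0.1114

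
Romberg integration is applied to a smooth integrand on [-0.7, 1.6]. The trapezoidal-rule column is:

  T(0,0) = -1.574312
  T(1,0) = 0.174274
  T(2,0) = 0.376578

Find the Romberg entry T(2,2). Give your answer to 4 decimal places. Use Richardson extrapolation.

Richardson extrapolation on the trapezoidal column (denominator 4−1=3):
T(1,1) = (4·0.174274 − (-1.574312)) / 3 = 0.757136
T(2,1) = 0.376578 + (0.376578 − 0.174274)/3 = 0.444013
T(2,2) = (16·0.444013 − 0.757136) / 15 = 0.423138

0.4231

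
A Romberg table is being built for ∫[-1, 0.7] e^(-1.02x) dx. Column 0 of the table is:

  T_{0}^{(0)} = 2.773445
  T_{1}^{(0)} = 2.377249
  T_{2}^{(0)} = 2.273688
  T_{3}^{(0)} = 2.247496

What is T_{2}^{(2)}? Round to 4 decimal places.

2.2388

Richardson extrapolation on the trapezoidal column (denominator 4−1=3):
T_{1}^{(1)} = (4·2.377249 − 2.773445) / 3 = 2.245184
T_{2}^{(1)} = (4·2.273688 − 2.377249) / 3 = 2.239168
T_{2}^{(2)} = (16·2.239168 − 2.245184) / 15 = 2.238767
(Column j=1 coincides with Simpson's rule on the same nodes.)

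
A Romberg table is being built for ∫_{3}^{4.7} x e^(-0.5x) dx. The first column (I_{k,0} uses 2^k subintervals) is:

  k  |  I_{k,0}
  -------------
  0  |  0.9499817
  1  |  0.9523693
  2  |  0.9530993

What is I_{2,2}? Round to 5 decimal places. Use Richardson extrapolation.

Richardson extrapolation on the trapezoidal column (denominator 4−1=3):
I_{1,1} = 0.9523693 + (0.9523693 − 0.9499817)/3 = 0.9531652
I_{2,1} = 0.9530993 + (0.9530993 − 0.9523693)/3 = 0.9533426
I_{2,2} = 0.9533426 + (0.9533426 − 0.9531652)/15 = 0.9533544

0.95335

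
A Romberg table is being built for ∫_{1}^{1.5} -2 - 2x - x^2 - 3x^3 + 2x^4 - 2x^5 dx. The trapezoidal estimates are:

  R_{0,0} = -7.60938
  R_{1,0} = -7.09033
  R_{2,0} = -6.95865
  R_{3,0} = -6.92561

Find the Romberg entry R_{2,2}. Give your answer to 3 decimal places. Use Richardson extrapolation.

-6.915

R_{1,1} = -7.09033 + (-7.09033 − (-7.60938))/3 = -6.91731
R_{2,1} = (4·(-6.95865) − (-7.09033)) / 3 = -6.91476
R_{2,2} = (16·(-6.91476) − (-6.91731)) / 15 = -6.91459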